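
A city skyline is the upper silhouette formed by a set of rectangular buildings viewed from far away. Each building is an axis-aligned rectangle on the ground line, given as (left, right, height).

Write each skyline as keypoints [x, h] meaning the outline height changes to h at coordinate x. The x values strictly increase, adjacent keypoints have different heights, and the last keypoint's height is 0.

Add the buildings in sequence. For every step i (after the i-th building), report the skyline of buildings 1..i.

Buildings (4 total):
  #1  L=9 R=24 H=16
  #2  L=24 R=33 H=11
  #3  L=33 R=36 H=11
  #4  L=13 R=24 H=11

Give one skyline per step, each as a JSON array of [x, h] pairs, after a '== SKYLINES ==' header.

== SKYLINES ==
[[9,16],[24,0]]
[[9,16],[24,11],[33,0]]
[[9,16],[24,11],[36,0]]
[[9,16],[24,11],[36,0]]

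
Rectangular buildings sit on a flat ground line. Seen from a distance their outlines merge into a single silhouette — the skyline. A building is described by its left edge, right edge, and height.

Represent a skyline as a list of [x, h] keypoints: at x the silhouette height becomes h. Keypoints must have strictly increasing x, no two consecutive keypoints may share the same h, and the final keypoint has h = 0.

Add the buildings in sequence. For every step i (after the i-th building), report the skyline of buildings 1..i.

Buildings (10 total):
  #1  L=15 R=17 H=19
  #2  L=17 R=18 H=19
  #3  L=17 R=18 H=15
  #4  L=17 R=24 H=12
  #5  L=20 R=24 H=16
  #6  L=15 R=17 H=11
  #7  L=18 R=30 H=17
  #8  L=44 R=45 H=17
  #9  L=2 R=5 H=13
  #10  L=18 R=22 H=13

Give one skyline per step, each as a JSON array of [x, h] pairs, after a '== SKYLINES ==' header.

== SKYLINES ==
[[15,19],[17,0]]
[[15,19],[18,0]]
[[15,19],[18,0]]
[[15,19],[18,12],[24,0]]
[[15,19],[18,12],[20,16],[24,0]]
[[15,19],[18,12],[20,16],[24,0]]
[[15,19],[18,17],[30,0]]
[[15,19],[18,17],[30,0],[44,17],[45,0]]
[[2,13],[5,0],[15,19],[18,17],[30,0],[44,17],[45,0]]
[[2,13],[5,0],[15,19],[18,17],[30,0],[44,17],[45,0]]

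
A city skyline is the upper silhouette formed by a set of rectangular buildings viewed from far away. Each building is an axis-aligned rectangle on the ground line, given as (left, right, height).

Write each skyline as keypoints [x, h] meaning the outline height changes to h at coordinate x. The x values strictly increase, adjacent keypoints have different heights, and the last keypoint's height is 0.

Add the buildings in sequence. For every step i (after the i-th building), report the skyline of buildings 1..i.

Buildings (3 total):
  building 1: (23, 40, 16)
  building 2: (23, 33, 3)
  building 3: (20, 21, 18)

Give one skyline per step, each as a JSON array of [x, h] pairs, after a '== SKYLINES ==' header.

== SKYLINES ==
[[23,16],[40,0]]
[[23,16],[40,0]]
[[20,18],[21,0],[23,16],[40,0]]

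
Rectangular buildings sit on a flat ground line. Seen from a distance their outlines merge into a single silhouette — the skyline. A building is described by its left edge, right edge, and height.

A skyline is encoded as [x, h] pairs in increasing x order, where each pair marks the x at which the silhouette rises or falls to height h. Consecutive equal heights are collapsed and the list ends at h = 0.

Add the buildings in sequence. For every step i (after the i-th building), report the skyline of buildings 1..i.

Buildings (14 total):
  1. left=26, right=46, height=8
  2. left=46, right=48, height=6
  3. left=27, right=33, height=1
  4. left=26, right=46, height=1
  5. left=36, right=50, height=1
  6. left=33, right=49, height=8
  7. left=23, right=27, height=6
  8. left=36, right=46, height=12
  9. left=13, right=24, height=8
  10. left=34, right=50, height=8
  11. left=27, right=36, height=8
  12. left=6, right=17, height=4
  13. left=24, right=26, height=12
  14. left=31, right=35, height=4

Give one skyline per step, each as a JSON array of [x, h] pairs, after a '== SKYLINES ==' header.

== SKYLINES ==
[[26,8],[46,0]]
[[26,8],[46,6],[48,0]]
[[26,8],[46,6],[48,0]]
[[26,8],[46,6],[48,0]]
[[26,8],[46,6],[48,1],[50,0]]
[[26,8],[49,1],[50,0]]
[[23,6],[26,8],[49,1],[50,0]]
[[23,6],[26,8],[36,12],[46,8],[49,1],[50,0]]
[[13,8],[24,6],[26,8],[36,12],[46,8],[49,1],[50,0]]
[[13,8],[24,6],[26,8],[36,12],[46,8],[50,0]]
[[13,8],[24,6],[26,8],[36,12],[46,8],[50,0]]
[[6,4],[13,8],[24,6],[26,8],[36,12],[46,8],[50,0]]
[[6,4],[13,8],[24,12],[26,8],[36,12],[46,8],[50,0]]
[[6,4],[13,8],[24,12],[26,8],[36,12],[46,8],[50,0]]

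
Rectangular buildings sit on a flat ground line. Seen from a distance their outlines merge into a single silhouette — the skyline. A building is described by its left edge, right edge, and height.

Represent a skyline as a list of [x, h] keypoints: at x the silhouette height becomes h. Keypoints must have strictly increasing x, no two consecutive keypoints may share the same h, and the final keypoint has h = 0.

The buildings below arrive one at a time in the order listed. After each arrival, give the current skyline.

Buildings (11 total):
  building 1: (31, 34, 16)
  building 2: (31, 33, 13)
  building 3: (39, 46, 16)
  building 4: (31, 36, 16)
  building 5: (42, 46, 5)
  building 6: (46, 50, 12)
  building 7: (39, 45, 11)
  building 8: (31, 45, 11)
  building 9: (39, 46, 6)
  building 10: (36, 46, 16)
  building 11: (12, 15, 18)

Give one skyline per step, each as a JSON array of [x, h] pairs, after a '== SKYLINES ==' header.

== SKYLINES ==
[[31,16],[34,0]]
[[31,16],[34,0]]
[[31,16],[34,0],[39,16],[46,0]]
[[31,16],[36,0],[39,16],[46,0]]
[[31,16],[36,0],[39,16],[46,0]]
[[31,16],[36,0],[39,16],[46,12],[50,0]]
[[31,16],[36,0],[39,16],[46,12],[50,0]]
[[31,16],[36,11],[39,16],[46,12],[50,0]]
[[31,16],[36,11],[39,16],[46,12],[50,0]]
[[31,16],[46,12],[50,0]]
[[12,18],[15,0],[31,16],[46,12],[50,0]]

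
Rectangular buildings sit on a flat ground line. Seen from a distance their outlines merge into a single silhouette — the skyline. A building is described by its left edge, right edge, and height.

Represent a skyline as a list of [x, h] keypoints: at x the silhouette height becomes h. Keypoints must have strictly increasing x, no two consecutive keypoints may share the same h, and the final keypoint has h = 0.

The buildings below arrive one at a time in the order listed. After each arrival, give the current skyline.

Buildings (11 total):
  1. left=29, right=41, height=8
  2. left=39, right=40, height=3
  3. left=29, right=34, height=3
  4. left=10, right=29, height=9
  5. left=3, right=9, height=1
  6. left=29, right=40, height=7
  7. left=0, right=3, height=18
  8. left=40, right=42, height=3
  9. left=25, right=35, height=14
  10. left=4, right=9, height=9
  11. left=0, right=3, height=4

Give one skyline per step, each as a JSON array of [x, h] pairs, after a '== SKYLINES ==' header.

== SKYLINES ==
[[29,8],[41,0]]
[[29,8],[41,0]]
[[29,8],[41,0]]
[[10,9],[29,8],[41,0]]
[[3,1],[9,0],[10,9],[29,8],[41,0]]
[[3,1],[9,0],[10,9],[29,8],[41,0]]
[[0,18],[3,1],[9,0],[10,9],[29,8],[41,0]]
[[0,18],[3,1],[9,0],[10,9],[29,8],[41,3],[42,0]]
[[0,18],[3,1],[9,0],[10,9],[25,14],[35,8],[41,3],[42,0]]
[[0,18],[3,1],[4,9],[9,0],[10,9],[25,14],[35,8],[41,3],[42,0]]
[[0,18],[3,1],[4,9],[9,0],[10,9],[25,14],[35,8],[41,3],[42,0]]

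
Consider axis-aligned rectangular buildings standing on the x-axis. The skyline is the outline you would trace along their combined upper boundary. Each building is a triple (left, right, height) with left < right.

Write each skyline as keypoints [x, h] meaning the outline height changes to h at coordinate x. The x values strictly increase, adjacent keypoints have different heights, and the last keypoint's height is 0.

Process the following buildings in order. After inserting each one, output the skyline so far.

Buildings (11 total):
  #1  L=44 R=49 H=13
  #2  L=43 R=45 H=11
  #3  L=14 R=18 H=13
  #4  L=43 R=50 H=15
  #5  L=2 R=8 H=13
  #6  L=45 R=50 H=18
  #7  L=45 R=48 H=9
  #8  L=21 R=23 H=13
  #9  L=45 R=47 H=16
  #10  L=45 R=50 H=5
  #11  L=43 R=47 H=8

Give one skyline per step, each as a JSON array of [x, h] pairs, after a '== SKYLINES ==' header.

== SKYLINES ==
[[44,13],[49,0]]
[[43,11],[44,13],[49,0]]
[[14,13],[18,0],[43,11],[44,13],[49,0]]
[[14,13],[18,0],[43,15],[50,0]]
[[2,13],[8,0],[14,13],[18,0],[43,15],[50,0]]
[[2,13],[8,0],[14,13],[18,0],[43,15],[45,18],[50,0]]
[[2,13],[8,0],[14,13],[18,0],[43,15],[45,18],[50,0]]
[[2,13],[8,0],[14,13],[18,0],[21,13],[23,0],[43,15],[45,18],[50,0]]
[[2,13],[8,0],[14,13],[18,0],[21,13],[23,0],[43,15],[45,18],[50,0]]
[[2,13],[8,0],[14,13],[18,0],[21,13],[23,0],[43,15],[45,18],[50,0]]
[[2,13],[8,0],[14,13],[18,0],[21,13],[23,0],[43,15],[45,18],[50,0]]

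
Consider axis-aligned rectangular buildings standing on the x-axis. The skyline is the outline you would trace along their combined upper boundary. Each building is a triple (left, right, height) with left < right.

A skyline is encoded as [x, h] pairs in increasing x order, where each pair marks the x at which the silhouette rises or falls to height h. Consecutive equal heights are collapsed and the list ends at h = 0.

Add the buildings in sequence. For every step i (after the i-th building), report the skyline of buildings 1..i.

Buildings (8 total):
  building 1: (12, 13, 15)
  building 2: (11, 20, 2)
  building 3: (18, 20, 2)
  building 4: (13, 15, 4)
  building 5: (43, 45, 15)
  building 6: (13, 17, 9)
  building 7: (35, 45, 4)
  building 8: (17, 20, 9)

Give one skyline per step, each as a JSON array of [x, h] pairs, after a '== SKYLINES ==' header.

== SKYLINES ==
[[12,15],[13,0]]
[[11,2],[12,15],[13,2],[20,0]]
[[11,2],[12,15],[13,2],[20,0]]
[[11,2],[12,15],[13,4],[15,2],[20,0]]
[[11,2],[12,15],[13,4],[15,2],[20,0],[43,15],[45,0]]
[[11,2],[12,15],[13,9],[17,2],[20,0],[43,15],[45,0]]
[[11,2],[12,15],[13,9],[17,2],[20,0],[35,4],[43,15],[45,0]]
[[11,2],[12,15],[13,9],[20,0],[35,4],[43,15],[45,0]]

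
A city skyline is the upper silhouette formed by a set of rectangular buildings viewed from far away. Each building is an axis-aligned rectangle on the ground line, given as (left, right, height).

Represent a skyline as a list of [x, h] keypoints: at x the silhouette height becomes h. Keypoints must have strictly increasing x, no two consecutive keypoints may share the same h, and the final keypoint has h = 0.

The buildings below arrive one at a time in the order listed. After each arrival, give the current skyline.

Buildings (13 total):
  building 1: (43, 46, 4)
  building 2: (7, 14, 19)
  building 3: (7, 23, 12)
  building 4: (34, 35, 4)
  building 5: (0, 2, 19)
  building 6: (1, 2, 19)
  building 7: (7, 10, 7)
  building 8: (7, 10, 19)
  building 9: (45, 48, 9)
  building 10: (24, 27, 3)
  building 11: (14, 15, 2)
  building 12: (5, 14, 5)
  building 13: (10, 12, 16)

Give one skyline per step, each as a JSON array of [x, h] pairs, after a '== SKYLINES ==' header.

== SKYLINES ==
[[43,4],[46,0]]
[[7,19],[14,0],[43,4],[46,0]]
[[7,19],[14,12],[23,0],[43,4],[46,0]]
[[7,19],[14,12],[23,0],[34,4],[35,0],[43,4],[46,0]]
[[0,19],[2,0],[7,19],[14,12],[23,0],[34,4],[35,0],[43,4],[46,0]]
[[0,19],[2,0],[7,19],[14,12],[23,0],[34,4],[35,0],[43,4],[46,0]]
[[0,19],[2,0],[7,19],[14,12],[23,0],[34,4],[35,0],[43,4],[46,0]]
[[0,19],[2,0],[7,19],[14,12],[23,0],[34,4],[35,0],[43,4],[46,0]]
[[0,19],[2,0],[7,19],[14,12],[23,0],[34,4],[35,0],[43,4],[45,9],[48,0]]
[[0,19],[2,0],[7,19],[14,12],[23,0],[24,3],[27,0],[34,4],[35,0],[43,4],[45,9],[48,0]]
[[0,19],[2,0],[7,19],[14,12],[23,0],[24,3],[27,0],[34,4],[35,0],[43,4],[45,9],[48,0]]
[[0,19],[2,0],[5,5],[7,19],[14,12],[23,0],[24,3],[27,0],[34,4],[35,0],[43,4],[45,9],[48,0]]
[[0,19],[2,0],[5,5],[7,19],[14,12],[23,0],[24,3],[27,0],[34,4],[35,0],[43,4],[45,9],[48,0]]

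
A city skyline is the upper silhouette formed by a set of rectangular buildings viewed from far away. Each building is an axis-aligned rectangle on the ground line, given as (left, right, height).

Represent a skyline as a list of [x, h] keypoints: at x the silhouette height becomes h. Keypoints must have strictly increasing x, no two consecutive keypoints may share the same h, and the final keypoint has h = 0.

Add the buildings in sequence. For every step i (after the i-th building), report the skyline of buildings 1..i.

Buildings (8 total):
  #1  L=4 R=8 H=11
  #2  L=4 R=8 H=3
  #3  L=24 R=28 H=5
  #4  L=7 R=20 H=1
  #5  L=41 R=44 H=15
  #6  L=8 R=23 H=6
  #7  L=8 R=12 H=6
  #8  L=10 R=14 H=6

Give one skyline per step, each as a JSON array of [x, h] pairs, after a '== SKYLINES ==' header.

== SKYLINES ==
[[4,11],[8,0]]
[[4,11],[8,0]]
[[4,11],[8,0],[24,5],[28,0]]
[[4,11],[8,1],[20,0],[24,5],[28,0]]
[[4,11],[8,1],[20,0],[24,5],[28,0],[41,15],[44,0]]
[[4,11],[8,6],[23,0],[24,5],[28,0],[41,15],[44,0]]
[[4,11],[8,6],[23,0],[24,5],[28,0],[41,15],[44,0]]
[[4,11],[8,6],[23,0],[24,5],[28,0],[41,15],[44,0]]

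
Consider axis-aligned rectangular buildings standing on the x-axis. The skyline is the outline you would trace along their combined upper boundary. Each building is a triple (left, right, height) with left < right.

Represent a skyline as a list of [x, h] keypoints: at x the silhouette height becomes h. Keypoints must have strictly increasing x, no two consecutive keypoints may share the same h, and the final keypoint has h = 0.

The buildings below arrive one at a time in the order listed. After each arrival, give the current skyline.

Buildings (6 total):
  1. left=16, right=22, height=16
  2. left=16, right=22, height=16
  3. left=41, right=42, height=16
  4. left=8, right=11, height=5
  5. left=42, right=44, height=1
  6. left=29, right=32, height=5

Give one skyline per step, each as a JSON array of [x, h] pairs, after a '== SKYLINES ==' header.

== SKYLINES ==
[[16,16],[22,0]]
[[16,16],[22,0]]
[[16,16],[22,0],[41,16],[42,0]]
[[8,5],[11,0],[16,16],[22,0],[41,16],[42,0]]
[[8,5],[11,0],[16,16],[22,0],[41,16],[42,1],[44,0]]
[[8,5],[11,0],[16,16],[22,0],[29,5],[32,0],[41,16],[42,1],[44,0]]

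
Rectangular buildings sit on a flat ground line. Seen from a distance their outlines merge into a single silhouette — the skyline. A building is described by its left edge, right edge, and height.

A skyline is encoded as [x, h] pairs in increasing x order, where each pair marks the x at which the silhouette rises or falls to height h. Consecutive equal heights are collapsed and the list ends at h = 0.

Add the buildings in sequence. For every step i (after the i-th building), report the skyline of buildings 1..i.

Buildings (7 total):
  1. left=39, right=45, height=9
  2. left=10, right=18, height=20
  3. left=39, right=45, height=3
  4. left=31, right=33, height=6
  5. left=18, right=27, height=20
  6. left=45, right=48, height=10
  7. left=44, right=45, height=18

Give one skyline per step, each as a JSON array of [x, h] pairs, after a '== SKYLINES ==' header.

== SKYLINES ==
[[39,9],[45,0]]
[[10,20],[18,0],[39,9],[45,0]]
[[10,20],[18,0],[39,9],[45,0]]
[[10,20],[18,0],[31,6],[33,0],[39,9],[45,0]]
[[10,20],[27,0],[31,6],[33,0],[39,9],[45,0]]
[[10,20],[27,0],[31,6],[33,0],[39,9],[45,10],[48,0]]
[[10,20],[27,0],[31,6],[33,0],[39,9],[44,18],[45,10],[48,0]]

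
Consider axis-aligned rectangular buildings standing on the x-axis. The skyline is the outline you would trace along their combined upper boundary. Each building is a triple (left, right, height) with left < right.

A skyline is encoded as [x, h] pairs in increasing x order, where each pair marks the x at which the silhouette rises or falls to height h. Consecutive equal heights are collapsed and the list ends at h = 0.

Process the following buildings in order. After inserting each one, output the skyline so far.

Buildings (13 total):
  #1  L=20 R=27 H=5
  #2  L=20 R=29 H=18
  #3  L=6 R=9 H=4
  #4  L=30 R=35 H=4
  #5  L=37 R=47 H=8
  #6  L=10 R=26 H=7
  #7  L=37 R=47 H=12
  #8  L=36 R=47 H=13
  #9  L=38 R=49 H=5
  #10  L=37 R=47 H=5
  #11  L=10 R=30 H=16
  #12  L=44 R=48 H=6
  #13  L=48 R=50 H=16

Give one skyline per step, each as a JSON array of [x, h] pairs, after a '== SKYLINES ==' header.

== SKYLINES ==
[[20,5],[27,0]]
[[20,18],[29,0]]
[[6,4],[9,0],[20,18],[29,0]]
[[6,4],[9,0],[20,18],[29,0],[30,4],[35,0]]
[[6,4],[9,0],[20,18],[29,0],[30,4],[35,0],[37,8],[47,0]]
[[6,4],[9,0],[10,7],[20,18],[29,0],[30,4],[35,0],[37,8],[47,0]]
[[6,4],[9,0],[10,7],[20,18],[29,0],[30,4],[35,0],[37,12],[47,0]]
[[6,4],[9,0],[10,7],[20,18],[29,0],[30,4],[35,0],[36,13],[47,0]]
[[6,4],[9,0],[10,7],[20,18],[29,0],[30,4],[35,0],[36,13],[47,5],[49,0]]
[[6,4],[9,0],[10,7],[20,18],[29,0],[30,4],[35,0],[36,13],[47,5],[49,0]]
[[6,4],[9,0],[10,16],[20,18],[29,16],[30,4],[35,0],[36,13],[47,5],[49,0]]
[[6,4],[9,0],[10,16],[20,18],[29,16],[30,4],[35,0],[36,13],[47,6],[48,5],[49,0]]
[[6,4],[9,0],[10,16],[20,18],[29,16],[30,4],[35,0],[36,13],[47,6],[48,16],[50,0]]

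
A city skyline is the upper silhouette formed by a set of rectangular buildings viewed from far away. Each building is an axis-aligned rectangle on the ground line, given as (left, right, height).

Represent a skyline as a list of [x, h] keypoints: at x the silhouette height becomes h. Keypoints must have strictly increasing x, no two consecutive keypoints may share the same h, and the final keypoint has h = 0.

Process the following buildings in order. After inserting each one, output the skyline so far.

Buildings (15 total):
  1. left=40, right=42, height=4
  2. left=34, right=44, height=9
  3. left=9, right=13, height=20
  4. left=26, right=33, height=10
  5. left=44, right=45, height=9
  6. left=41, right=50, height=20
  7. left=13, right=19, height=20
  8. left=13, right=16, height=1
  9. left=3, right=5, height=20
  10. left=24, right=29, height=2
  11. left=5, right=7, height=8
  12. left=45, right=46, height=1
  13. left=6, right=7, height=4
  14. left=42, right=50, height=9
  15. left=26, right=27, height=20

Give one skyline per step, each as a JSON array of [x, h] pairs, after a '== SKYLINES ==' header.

== SKYLINES ==
[[40,4],[42,0]]
[[34,9],[44,0]]
[[9,20],[13,0],[34,9],[44,0]]
[[9,20],[13,0],[26,10],[33,0],[34,9],[44,0]]
[[9,20],[13,0],[26,10],[33,0],[34,9],[45,0]]
[[9,20],[13,0],[26,10],[33,0],[34,9],[41,20],[50,0]]
[[9,20],[19,0],[26,10],[33,0],[34,9],[41,20],[50,0]]
[[9,20],[19,0],[26,10],[33,0],[34,9],[41,20],[50,0]]
[[3,20],[5,0],[9,20],[19,0],[26,10],[33,0],[34,9],[41,20],[50,0]]
[[3,20],[5,0],[9,20],[19,0],[24,2],[26,10],[33,0],[34,9],[41,20],[50,0]]
[[3,20],[5,8],[7,0],[9,20],[19,0],[24,2],[26,10],[33,0],[34,9],[41,20],[50,0]]
[[3,20],[5,8],[7,0],[9,20],[19,0],[24,2],[26,10],[33,0],[34,9],[41,20],[50,0]]
[[3,20],[5,8],[7,0],[9,20],[19,0],[24,2],[26,10],[33,0],[34,9],[41,20],[50,0]]
[[3,20],[5,8],[7,0],[9,20],[19,0],[24,2],[26,10],[33,0],[34,9],[41,20],[50,0]]
[[3,20],[5,8],[7,0],[9,20],[19,0],[24,2],[26,20],[27,10],[33,0],[34,9],[41,20],[50,0]]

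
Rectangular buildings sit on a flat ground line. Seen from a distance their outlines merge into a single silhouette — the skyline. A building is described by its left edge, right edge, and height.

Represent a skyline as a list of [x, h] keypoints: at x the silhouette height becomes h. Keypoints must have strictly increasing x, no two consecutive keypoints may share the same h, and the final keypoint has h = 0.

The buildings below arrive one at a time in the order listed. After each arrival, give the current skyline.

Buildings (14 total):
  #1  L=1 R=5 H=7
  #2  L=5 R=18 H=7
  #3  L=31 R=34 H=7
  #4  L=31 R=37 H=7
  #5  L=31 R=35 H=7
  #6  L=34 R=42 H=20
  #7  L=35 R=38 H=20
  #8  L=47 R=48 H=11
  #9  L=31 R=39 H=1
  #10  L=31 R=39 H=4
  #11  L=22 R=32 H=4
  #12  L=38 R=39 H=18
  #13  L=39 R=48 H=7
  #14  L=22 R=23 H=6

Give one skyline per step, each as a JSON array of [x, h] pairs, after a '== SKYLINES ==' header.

== SKYLINES ==
[[1,7],[5,0]]
[[1,7],[18,0]]
[[1,7],[18,0],[31,7],[34,0]]
[[1,7],[18,0],[31,7],[37,0]]
[[1,7],[18,0],[31,7],[37,0]]
[[1,7],[18,0],[31,7],[34,20],[42,0]]
[[1,7],[18,0],[31,7],[34,20],[42,0]]
[[1,7],[18,0],[31,7],[34,20],[42,0],[47,11],[48,0]]
[[1,7],[18,0],[31,7],[34,20],[42,0],[47,11],[48,0]]
[[1,7],[18,0],[31,7],[34,20],[42,0],[47,11],[48,0]]
[[1,7],[18,0],[22,4],[31,7],[34,20],[42,0],[47,11],[48,0]]
[[1,7],[18,0],[22,4],[31,7],[34,20],[42,0],[47,11],[48,0]]
[[1,7],[18,0],[22,4],[31,7],[34,20],[42,7],[47,11],[48,0]]
[[1,7],[18,0],[22,6],[23,4],[31,7],[34,20],[42,7],[47,11],[48,0]]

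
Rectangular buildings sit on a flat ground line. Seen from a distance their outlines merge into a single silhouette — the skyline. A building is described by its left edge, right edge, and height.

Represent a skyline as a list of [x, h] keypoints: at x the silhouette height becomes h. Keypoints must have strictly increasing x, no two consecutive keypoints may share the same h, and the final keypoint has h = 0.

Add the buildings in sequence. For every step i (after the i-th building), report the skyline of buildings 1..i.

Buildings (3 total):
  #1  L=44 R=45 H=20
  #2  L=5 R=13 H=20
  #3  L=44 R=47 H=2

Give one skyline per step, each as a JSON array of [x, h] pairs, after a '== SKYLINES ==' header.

== SKYLINES ==
[[44,20],[45,0]]
[[5,20],[13,0],[44,20],[45,0]]
[[5,20],[13,0],[44,20],[45,2],[47,0]]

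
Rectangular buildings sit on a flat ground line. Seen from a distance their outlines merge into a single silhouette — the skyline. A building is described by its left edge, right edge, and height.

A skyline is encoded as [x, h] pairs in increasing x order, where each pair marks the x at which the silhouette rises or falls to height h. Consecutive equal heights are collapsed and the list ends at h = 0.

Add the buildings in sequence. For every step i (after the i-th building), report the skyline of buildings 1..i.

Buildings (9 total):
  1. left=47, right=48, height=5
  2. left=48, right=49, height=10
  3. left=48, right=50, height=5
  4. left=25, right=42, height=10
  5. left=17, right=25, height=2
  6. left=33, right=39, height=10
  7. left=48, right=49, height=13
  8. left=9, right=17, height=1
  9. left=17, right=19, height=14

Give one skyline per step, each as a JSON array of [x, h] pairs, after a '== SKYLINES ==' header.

== SKYLINES ==
[[47,5],[48,0]]
[[47,5],[48,10],[49,0]]
[[47,5],[48,10],[49,5],[50,0]]
[[25,10],[42,0],[47,5],[48,10],[49,5],[50,0]]
[[17,2],[25,10],[42,0],[47,5],[48,10],[49,5],[50,0]]
[[17,2],[25,10],[42,0],[47,5],[48,10],[49,5],[50,0]]
[[17,2],[25,10],[42,0],[47,5],[48,13],[49,5],[50,0]]
[[9,1],[17,2],[25,10],[42,0],[47,5],[48,13],[49,5],[50,0]]
[[9,1],[17,14],[19,2],[25,10],[42,0],[47,5],[48,13],[49,5],[50,0]]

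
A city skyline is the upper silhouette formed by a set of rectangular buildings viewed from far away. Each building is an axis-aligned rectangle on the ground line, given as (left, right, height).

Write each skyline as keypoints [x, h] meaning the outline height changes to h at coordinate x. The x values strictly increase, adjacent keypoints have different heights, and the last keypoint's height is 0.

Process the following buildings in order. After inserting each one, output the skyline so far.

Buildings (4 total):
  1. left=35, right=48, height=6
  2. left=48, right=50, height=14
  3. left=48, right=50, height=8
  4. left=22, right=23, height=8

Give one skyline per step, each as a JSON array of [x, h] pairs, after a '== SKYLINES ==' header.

== SKYLINES ==
[[35,6],[48,0]]
[[35,6],[48,14],[50,0]]
[[35,6],[48,14],[50,0]]
[[22,8],[23,0],[35,6],[48,14],[50,0]]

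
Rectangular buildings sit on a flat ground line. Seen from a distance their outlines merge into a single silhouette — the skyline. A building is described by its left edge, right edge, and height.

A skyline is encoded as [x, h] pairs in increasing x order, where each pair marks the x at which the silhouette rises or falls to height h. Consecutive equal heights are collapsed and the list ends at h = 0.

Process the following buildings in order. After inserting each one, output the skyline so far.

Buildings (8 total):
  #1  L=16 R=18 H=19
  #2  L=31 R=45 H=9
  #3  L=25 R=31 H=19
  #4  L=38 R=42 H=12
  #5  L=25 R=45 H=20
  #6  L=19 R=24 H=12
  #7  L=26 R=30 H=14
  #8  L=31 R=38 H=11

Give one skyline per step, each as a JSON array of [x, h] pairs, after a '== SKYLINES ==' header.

== SKYLINES ==
[[16,19],[18,0]]
[[16,19],[18,0],[31,9],[45,0]]
[[16,19],[18,0],[25,19],[31,9],[45,0]]
[[16,19],[18,0],[25,19],[31,9],[38,12],[42,9],[45,0]]
[[16,19],[18,0],[25,20],[45,0]]
[[16,19],[18,0],[19,12],[24,0],[25,20],[45,0]]
[[16,19],[18,0],[19,12],[24,0],[25,20],[45,0]]
[[16,19],[18,0],[19,12],[24,0],[25,20],[45,0]]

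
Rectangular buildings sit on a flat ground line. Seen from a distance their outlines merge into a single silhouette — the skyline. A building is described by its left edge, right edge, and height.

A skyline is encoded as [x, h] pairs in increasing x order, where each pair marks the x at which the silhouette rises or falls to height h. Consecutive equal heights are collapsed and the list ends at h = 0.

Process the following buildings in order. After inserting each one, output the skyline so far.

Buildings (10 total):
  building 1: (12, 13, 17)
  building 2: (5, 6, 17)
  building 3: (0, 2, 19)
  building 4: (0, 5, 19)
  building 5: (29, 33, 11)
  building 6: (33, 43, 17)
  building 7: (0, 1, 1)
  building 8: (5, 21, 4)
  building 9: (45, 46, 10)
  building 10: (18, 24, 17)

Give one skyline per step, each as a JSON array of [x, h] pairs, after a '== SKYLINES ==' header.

== SKYLINES ==
[[12,17],[13,0]]
[[5,17],[6,0],[12,17],[13,0]]
[[0,19],[2,0],[5,17],[6,0],[12,17],[13,0]]
[[0,19],[5,17],[6,0],[12,17],[13,0]]
[[0,19],[5,17],[6,0],[12,17],[13,0],[29,11],[33,0]]
[[0,19],[5,17],[6,0],[12,17],[13,0],[29,11],[33,17],[43,0]]
[[0,19],[5,17],[6,0],[12,17],[13,0],[29,11],[33,17],[43,0]]
[[0,19],[5,17],[6,4],[12,17],[13,4],[21,0],[29,11],[33,17],[43,0]]
[[0,19],[5,17],[6,4],[12,17],[13,4],[21,0],[29,11],[33,17],[43,0],[45,10],[46,0]]
[[0,19],[5,17],[6,4],[12,17],[13,4],[18,17],[24,0],[29,11],[33,17],[43,0],[45,10],[46,0]]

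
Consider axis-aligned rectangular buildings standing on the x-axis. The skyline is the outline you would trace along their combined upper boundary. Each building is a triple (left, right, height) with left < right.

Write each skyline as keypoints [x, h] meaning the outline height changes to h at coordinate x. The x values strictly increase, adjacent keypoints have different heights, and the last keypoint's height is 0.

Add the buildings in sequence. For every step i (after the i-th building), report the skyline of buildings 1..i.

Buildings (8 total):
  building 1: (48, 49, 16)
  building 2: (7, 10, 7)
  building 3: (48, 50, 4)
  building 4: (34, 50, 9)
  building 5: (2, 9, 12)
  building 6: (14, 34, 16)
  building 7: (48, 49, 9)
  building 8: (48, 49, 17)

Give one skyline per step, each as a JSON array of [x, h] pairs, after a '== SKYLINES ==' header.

== SKYLINES ==
[[48,16],[49,0]]
[[7,7],[10,0],[48,16],[49,0]]
[[7,7],[10,0],[48,16],[49,4],[50,0]]
[[7,7],[10,0],[34,9],[48,16],[49,9],[50,0]]
[[2,12],[9,7],[10,0],[34,9],[48,16],[49,9],[50,0]]
[[2,12],[9,7],[10,0],[14,16],[34,9],[48,16],[49,9],[50,0]]
[[2,12],[9,7],[10,0],[14,16],[34,9],[48,16],[49,9],[50,0]]
[[2,12],[9,7],[10,0],[14,16],[34,9],[48,17],[49,9],[50,0]]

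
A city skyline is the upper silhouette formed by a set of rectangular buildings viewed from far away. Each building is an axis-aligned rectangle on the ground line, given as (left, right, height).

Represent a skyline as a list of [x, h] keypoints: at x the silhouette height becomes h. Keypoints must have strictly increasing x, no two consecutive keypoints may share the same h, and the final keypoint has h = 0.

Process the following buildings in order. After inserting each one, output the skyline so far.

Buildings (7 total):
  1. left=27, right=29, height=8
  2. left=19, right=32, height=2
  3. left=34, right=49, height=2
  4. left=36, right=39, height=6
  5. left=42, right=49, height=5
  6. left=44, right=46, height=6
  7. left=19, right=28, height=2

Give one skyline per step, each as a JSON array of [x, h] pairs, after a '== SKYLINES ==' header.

== SKYLINES ==
[[27,8],[29,0]]
[[19,2],[27,8],[29,2],[32,0]]
[[19,2],[27,8],[29,2],[32,0],[34,2],[49,0]]
[[19,2],[27,8],[29,2],[32,0],[34,2],[36,6],[39,2],[49,0]]
[[19,2],[27,8],[29,2],[32,0],[34,2],[36,6],[39,2],[42,5],[49,0]]
[[19,2],[27,8],[29,2],[32,0],[34,2],[36,6],[39,2],[42,5],[44,6],[46,5],[49,0]]
[[19,2],[27,8],[29,2],[32,0],[34,2],[36,6],[39,2],[42,5],[44,6],[46,5],[49,0]]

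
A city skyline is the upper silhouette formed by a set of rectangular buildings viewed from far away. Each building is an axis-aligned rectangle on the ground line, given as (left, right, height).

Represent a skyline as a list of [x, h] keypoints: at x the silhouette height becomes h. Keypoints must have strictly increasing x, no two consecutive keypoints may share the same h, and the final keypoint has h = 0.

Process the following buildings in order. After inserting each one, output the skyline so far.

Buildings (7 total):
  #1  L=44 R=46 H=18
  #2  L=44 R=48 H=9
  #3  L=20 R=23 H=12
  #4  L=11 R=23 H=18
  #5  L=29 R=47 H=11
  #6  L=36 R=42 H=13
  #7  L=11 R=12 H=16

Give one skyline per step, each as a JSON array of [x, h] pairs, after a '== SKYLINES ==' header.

== SKYLINES ==
[[44,18],[46,0]]
[[44,18],[46,9],[48,0]]
[[20,12],[23,0],[44,18],[46,9],[48,0]]
[[11,18],[23,0],[44,18],[46,9],[48,0]]
[[11,18],[23,0],[29,11],[44,18],[46,11],[47,9],[48,0]]
[[11,18],[23,0],[29,11],[36,13],[42,11],[44,18],[46,11],[47,9],[48,0]]
[[11,18],[23,0],[29,11],[36,13],[42,11],[44,18],[46,11],[47,9],[48,0]]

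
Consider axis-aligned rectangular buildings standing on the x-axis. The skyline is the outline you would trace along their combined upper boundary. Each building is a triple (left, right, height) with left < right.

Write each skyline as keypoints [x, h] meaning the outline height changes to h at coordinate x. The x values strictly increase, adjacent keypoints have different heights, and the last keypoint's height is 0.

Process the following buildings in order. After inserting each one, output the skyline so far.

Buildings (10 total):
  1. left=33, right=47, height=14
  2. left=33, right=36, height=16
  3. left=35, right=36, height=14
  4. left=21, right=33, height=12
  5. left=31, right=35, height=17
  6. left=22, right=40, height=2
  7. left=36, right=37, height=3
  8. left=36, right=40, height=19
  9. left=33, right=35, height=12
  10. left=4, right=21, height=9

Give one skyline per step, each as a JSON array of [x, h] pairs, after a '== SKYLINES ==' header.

== SKYLINES ==
[[33,14],[47,0]]
[[33,16],[36,14],[47,0]]
[[33,16],[36,14],[47,0]]
[[21,12],[33,16],[36,14],[47,0]]
[[21,12],[31,17],[35,16],[36,14],[47,0]]
[[21,12],[31,17],[35,16],[36,14],[47,0]]
[[21,12],[31,17],[35,16],[36,14],[47,0]]
[[21,12],[31,17],[35,16],[36,19],[40,14],[47,0]]
[[21,12],[31,17],[35,16],[36,19],[40,14],[47,0]]
[[4,9],[21,12],[31,17],[35,16],[36,19],[40,14],[47,0]]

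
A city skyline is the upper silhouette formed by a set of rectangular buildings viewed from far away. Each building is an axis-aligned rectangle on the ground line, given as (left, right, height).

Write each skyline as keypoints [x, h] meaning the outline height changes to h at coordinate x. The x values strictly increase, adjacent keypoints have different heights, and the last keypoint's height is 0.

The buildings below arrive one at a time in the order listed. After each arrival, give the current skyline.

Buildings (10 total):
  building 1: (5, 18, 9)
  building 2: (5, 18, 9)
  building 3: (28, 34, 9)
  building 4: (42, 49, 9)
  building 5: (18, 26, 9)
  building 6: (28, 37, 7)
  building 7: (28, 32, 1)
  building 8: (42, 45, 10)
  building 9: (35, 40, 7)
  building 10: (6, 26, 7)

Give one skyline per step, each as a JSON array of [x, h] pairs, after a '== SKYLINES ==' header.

== SKYLINES ==
[[5,9],[18,0]]
[[5,9],[18,0]]
[[5,9],[18,0],[28,9],[34,0]]
[[5,9],[18,0],[28,9],[34,0],[42,9],[49,0]]
[[5,9],[26,0],[28,9],[34,0],[42,9],[49,0]]
[[5,9],[26,0],[28,9],[34,7],[37,0],[42,9],[49,0]]
[[5,9],[26,0],[28,9],[34,7],[37,0],[42,9],[49,0]]
[[5,9],[26,0],[28,9],[34,7],[37,0],[42,10],[45,9],[49,0]]
[[5,9],[26,0],[28,9],[34,7],[40,0],[42,10],[45,9],[49,0]]
[[5,9],[26,0],[28,9],[34,7],[40,0],[42,10],[45,9],[49,0]]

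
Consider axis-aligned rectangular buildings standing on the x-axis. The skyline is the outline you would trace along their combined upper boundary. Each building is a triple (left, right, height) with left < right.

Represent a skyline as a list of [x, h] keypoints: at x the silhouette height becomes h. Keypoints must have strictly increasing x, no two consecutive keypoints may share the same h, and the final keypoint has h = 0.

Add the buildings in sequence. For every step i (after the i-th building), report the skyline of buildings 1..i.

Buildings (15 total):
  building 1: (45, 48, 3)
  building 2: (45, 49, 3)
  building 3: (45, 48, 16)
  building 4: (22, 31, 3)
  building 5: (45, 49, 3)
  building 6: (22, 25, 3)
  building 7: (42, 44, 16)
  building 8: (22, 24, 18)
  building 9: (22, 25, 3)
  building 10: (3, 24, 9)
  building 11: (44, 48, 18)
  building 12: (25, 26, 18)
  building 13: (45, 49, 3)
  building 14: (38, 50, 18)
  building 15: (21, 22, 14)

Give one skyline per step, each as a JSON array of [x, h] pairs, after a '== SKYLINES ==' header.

== SKYLINES ==
[[45,3],[48,0]]
[[45,3],[49,0]]
[[45,16],[48,3],[49,0]]
[[22,3],[31,0],[45,16],[48,3],[49,0]]
[[22,3],[31,0],[45,16],[48,3],[49,0]]
[[22,3],[31,0],[45,16],[48,3],[49,0]]
[[22,3],[31,0],[42,16],[44,0],[45,16],[48,3],[49,0]]
[[22,18],[24,3],[31,0],[42,16],[44,0],[45,16],[48,3],[49,0]]
[[22,18],[24,3],[31,0],[42,16],[44,0],[45,16],[48,3],[49,0]]
[[3,9],[22,18],[24,3],[31,0],[42,16],[44,0],[45,16],[48,3],[49,0]]
[[3,9],[22,18],[24,3],[31,0],[42,16],[44,18],[48,3],[49,0]]
[[3,9],[22,18],[24,3],[25,18],[26,3],[31,0],[42,16],[44,18],[48,3],[49,0]]
[[3,9],[22,18],[24,3],[25,18],[26,3],[31,0],[42,16],[44,18],[48,3],[49,0]]
[[3,9],[22,18],[24,3],[25,18],[26,3],[31,0],[38,18],[50,0]]
[[3,9],[21,14],[22,18],[24,3],[25,18],[26,3],[31,0],[38,18],[50,0]]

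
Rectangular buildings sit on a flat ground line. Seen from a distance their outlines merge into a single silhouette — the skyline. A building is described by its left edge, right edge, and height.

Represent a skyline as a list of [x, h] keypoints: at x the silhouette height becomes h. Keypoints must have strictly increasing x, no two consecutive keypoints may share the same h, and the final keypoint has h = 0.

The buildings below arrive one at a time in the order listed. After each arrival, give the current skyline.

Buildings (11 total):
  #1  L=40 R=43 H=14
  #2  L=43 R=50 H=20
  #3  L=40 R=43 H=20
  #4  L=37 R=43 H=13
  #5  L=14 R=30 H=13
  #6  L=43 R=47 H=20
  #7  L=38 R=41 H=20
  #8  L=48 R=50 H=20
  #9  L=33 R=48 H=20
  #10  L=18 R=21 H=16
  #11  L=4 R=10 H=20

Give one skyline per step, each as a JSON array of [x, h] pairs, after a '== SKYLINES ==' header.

== SKYLINES ==
[[40,14],[43,0]]
[[40,14],[43,20],[50,0]]
[[40,20],[50,0]]
[[37,13],[40,20],[50,0]]
[[14,13],[30,0],[37,13],[40,20],[50,0]]
[[14,13],[30,0],[37,13],[40,20],[50,0]]
[[14,13],[30,0],[37,13],[38,20],[50,0]]
[[14,13],[30,0],[37,13],[38,20],[50,0]]
[[14,13],[30,0],[33,20],[50,0]]
[[14,13],[18,16],[21,13],[30,0],[33,20],[50,0]]
[[4,20],[10,0],[14,13],[18,16],[21,13],[30,0],[33,20],[50,0]]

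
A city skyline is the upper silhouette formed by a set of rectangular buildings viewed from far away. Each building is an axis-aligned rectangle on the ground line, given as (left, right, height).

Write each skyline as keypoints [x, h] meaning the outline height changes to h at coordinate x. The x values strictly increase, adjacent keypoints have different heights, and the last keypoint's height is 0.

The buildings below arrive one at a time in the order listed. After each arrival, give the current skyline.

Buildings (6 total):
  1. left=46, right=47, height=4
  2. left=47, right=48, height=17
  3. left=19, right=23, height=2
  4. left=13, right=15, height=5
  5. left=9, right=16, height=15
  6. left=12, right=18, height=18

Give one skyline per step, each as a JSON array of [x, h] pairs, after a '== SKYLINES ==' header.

== SKYLINES ==
[[46,4],[47,0]]
[[46,4],[47,17],[48,0]]
[[19,2],[23,0],[46,4],[47,17],[48,0]]
[[13,5],[15,0],[19,2],[23,0],[46,4],[47,17],[48,0]]
[[9,15],[16,0],[19,2],[23,0],[46,4],[47,17],[48,0]]
[[9,15],[12,18],[18,0],[19,2],[23,0],[46,4],[47,17],[48,0]]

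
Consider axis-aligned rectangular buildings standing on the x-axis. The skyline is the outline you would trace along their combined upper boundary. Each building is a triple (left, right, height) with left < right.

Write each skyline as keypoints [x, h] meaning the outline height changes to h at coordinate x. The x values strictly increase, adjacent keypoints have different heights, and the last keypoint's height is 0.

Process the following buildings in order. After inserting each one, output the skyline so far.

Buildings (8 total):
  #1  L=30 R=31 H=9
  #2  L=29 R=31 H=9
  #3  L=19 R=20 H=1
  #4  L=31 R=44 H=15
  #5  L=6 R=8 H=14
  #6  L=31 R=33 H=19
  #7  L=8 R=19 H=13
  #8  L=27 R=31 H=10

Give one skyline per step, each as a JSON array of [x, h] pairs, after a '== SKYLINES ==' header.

== SKYLINES ==
[[30,9],[31,0]]
[[29,9],[31,0]]
[[19,1],[20,0],[29,9],[31,0]]
[[19,1],[20,0],[29,9],[31,15],[44,0]]
[[6,14],[8,0],[19,1],[20,0],[29,9],[31,15],[44,0]]
[[6,14],[8,0],[19,1],[20,0],[29,9],[31,19],[33,15],[44,0]]
[[6,14],[8,13],[19,1],[20,0],[29,9],[31,19],[33,15],[44,0]]
[[6,14],[8,13],[19,1],[20,0],[27,10],[31,19],[33,15],[44,0]]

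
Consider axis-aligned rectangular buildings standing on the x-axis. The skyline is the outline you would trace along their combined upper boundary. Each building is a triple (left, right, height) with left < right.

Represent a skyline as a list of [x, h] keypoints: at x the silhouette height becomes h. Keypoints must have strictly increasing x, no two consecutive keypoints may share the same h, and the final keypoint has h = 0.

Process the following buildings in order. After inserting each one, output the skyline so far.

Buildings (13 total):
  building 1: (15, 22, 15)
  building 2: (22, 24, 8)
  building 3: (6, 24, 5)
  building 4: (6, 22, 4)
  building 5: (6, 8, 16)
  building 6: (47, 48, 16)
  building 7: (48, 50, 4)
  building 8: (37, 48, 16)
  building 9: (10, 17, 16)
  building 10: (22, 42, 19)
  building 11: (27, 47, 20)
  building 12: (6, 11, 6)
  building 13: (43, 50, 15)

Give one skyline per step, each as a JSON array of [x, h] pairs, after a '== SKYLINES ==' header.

== SKYLINES ==
[[15,15],[22,0]]
[[15,15],[22,8],[24,0]]
[[6,5],[15,15],[22,8],[24,0]]
[[6,5],[15,15],[22,8],[24,0]]
[[6,16],[8,5],[15,15],[22,8],[24,0]]
[[6,16],[8,5],[15,15],[22,8],[24,0],[47,16],[48,0]]
[[6,16],[8,5],[15,15],[22,8],[24,0],[47,16],[48,4],[50,0]]
[[6,16],[8,5],[15,15],[22,8],[24,0],[37,16],[48,4],[50,0]]
[[6,16],[8,5],[10,16],[17,15],[22,8],[24,0],[37,16],[48,4],[50,0]]
[[6,16],[8,5],[10,16],[17,15],[22,19],[42,16],[48,4],[50,0]]
[[6,16],[8,5],[10,16],[17,15],[22,19],[27,20],[47,16],[48,4],[50,0]]
[[6,16],[8,6],[10,16],[17,15],[22,19],[27,20],[47,16],[48,4],[50,0]]
[[6,16],[8,6],[10,16],[17,15],[22,19],[27,20],[47,16],[48,15],[50,0]]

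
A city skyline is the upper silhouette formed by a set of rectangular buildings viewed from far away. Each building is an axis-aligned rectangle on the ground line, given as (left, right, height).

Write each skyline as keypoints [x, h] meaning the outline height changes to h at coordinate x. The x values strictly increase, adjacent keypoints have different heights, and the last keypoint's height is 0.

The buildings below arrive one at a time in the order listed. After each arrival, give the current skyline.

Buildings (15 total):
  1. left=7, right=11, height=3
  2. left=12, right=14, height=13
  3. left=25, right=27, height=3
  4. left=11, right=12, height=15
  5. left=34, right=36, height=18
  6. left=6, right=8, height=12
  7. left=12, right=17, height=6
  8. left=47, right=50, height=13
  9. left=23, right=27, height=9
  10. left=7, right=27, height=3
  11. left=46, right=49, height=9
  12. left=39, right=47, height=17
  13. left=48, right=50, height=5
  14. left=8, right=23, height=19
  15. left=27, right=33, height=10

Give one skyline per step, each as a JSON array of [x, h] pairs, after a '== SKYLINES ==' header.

== SKYLINES ==
[[7,3],[11,0]]
[[7,3],[11,0],[12,13],[14,0]]
[[7,3],[11,0],[12,13],[14,0],[25,3],[27,0]]
[[7,3],[11,15],[12,13],[14,0],[25,3],[27,0]]
[[7,3],[11,15],[12,13],[14,0],[25,3],[27,0],[34,18],[36,0]]
[[6,12],[8,3],[11,15],[12,13],[14,0],[25,3],[27,0],[34,18],[36,0]]
[[6,12],[8,3],[11,15],[12,13],[14,6],[17,0],[25,3],[27,0],[34,18],[36,0]]
[[6,12],[8,3],[11,15],[12,13],[14,6],[17,0],[25,3],[27,0],[34,18],[36,0],[47,13],[50,0]]
[[6,12],[8,3],[11,15],[12,13],[14,6],[17,0],[23,9],[27,0],[34,18],[36,0],[47,13],[50,0]]
[[6,12],[8,3],[11,15],[12,13],[14,6],[17,3],[23,9],[27,0],[34,18],[36,0],[47,13],[50,0]]
[[6,12],[8,3],[11,15],[12,13],[14,6],[17,3],[23,9],[27,0],[34,18],[36,0],[46,9],[47,13],[50,0]]
[[6,12],[8,3],[11,15],[12,13],[14,6],[17,3],[23,9],[27,0],[34,18],[36,0],[39,17],[47,13],[50,0]]
[[6,12],[8,3],[11,15],[12,13],[14,6],[17,3],[23,9],[27,0],[34,18],[36,0],[39,17],[47,13],[50,0]]
[[6,12],[8,19],[23,9],[27,0],[34,18],[36,0],[39,17],[47,13],[50,0]]
[[6,12],[8,19],[23,9],[27,10],[33,0],[34,18],[36,0],[39,17],[47,13],[50,0]]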